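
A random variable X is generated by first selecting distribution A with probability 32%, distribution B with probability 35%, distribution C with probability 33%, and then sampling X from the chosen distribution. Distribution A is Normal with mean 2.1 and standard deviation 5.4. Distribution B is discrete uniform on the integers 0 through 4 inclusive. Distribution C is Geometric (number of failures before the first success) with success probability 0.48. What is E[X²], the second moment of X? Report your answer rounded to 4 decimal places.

13.9745

For each component E[X²] = Var + (mean)², giving A: 33.57; B: 6; C: 3.43056.
Overall E[X²] = 0.32·33.57 + 0.35·6 + 0.33·3.43056 = 13.9745.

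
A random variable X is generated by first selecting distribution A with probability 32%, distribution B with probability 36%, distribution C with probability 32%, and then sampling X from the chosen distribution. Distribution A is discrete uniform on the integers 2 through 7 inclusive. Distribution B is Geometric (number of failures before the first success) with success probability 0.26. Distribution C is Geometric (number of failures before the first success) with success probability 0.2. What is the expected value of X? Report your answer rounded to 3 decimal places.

Component means — A: 4.5; B: 2.84615; C: 4.
E[X] = 0.32·4.5 + 0.36·2.84615 + 0.32·4 = 3.74462.

3.745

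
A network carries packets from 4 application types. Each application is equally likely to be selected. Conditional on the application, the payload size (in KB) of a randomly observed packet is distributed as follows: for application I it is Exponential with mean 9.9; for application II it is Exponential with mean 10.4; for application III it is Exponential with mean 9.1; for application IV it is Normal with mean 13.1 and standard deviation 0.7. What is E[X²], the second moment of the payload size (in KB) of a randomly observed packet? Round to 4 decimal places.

For each component E[X²] = Var + (mean)², giving I: 196.02; II: 216.32; III: 165.62; IV: 172.1.
Overall E[X²] = 0.25·196.02 + 0.25·216.32 + 0.25·165.62 + 0.25·172.1 = 187.515.

187.5150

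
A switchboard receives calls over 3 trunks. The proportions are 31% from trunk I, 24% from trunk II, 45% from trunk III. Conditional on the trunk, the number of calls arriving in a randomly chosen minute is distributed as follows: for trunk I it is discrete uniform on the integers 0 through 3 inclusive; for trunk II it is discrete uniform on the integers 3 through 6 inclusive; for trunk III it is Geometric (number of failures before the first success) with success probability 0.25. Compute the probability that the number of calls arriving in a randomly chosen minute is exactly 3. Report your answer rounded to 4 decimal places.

Conditional on each trunk, P(X = 3): I: 0.25; II: 0.25; III: 0.105469.
By total probability, P(X = 3) = 0.31·0.25 + 0.24·0.25 + 0.45·0.105469 = 0.184961.

0.1850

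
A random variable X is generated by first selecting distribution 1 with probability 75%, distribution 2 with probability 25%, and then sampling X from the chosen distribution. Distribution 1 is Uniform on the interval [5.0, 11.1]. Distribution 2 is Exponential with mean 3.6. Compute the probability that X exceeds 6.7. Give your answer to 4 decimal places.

0.5799

Conditional on each component, P(X > 6.7): 1: 0.721311; 2: 0.1555.
By total probability, P(X > 6.7) = 0.75·0.721311 + 0.25·0.1555 = 0.579859.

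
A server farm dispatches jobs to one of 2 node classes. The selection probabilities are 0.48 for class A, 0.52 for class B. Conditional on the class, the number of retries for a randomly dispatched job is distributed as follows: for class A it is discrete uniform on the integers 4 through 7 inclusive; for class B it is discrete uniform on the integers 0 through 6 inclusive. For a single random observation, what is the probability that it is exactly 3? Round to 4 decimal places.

0.0743

Conditional on each class, P(X = 3): A: 0; B: 0.142857.
By total probability, P(X = 3) = 0.48·0 + 0.52·0.142857 = 0.0742857.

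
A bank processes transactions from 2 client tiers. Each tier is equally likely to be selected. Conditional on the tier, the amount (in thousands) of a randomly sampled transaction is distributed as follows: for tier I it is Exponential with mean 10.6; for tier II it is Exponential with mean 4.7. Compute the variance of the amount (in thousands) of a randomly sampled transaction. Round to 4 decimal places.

Per component, I: μ=10.6, E[X²]=224.72; II: μ=4.7, E[X²]=44.18.
E[X] = 0.5·10.6 + 0.5·4.7 = 7.65.
E[X²] = 0.5·224.72 + 0.5·44.18 = 134.45.
Var(X) = E[X²] − (E[X])² = 134.45 − 58.5225 = 75.9275.

75.9275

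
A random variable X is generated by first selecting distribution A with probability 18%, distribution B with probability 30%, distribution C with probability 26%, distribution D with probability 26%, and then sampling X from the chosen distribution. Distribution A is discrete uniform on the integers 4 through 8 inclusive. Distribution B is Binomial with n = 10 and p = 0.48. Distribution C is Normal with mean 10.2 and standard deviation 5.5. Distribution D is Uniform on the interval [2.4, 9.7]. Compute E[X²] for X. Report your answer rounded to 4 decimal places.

For each component E[X²] = Var + (mean)², giving A: 38; B: 25.536; C: 134.29; D: 41.0433.
Overall E[X²] = 0.18·38 + 0.3·25.536 + 0.26·134.29 + 0.26·41.0433 = 60.0875.

60.0875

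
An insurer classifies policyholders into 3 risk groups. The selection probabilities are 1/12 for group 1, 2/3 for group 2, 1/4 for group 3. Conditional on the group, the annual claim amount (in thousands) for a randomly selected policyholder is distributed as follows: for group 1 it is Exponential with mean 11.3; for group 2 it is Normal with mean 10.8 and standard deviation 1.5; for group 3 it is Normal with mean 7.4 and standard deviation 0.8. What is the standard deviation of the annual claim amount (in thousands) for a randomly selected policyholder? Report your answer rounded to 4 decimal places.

Per component, 1: μ=11.3, E[X²]=255.38; 2: μ=10.8, E[X²]=118.89; 3: μ=7.4, E[X²]=55.4.
E[X] = 0.0833333·11.3 + 0.666667·10.8 + 0.25·7.4 = 9.99167.
E[X²] = 0.0833333·255.38 + 0.666667·118.89 + 0.25·55.4 = 114.392.
Var(X) = E[X²] − (E[X])² = 114.392 − 99.8334 = 14.5583.
SD(X) = √14.5583 = 3.81553.

3.8155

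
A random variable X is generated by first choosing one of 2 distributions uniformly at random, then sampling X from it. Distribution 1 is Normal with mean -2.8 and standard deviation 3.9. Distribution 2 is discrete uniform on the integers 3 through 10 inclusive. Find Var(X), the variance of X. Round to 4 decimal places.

Per component, 1: μ=-2.8, E[X²]=23.05; 2: μ=6.5, E[X²]=47.5.
E[X] = 0.5·-2.8 + 0.5·6.5 = 1.85.
E[X²] = 0.5·23.05 + 0.5·47.5 = 35.275.
Var(X) = E[X²] − (E[X])² = 35.275 − 3.4225 = 31.8525.

31.8525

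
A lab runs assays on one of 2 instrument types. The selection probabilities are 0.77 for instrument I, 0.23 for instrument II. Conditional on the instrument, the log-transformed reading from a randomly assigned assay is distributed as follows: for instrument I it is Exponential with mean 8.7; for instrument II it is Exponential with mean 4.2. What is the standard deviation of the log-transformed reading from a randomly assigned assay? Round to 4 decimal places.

Per component, I: μ=8.7, E[X²]=151.38; II: μ=4.2, E[X²]=35.28.
E[X] = 0.77·8.7 + 0.23·4.2 = 7.665.
E[X²] = 0.77·151.38 + 0.23·35.28 = 124.677.
Var(X) = E[X²] − (E[X])² = 124.677 − 58.7522 = 65.9248.
SD(X) = √65.9248 = 8.11941.

8.1194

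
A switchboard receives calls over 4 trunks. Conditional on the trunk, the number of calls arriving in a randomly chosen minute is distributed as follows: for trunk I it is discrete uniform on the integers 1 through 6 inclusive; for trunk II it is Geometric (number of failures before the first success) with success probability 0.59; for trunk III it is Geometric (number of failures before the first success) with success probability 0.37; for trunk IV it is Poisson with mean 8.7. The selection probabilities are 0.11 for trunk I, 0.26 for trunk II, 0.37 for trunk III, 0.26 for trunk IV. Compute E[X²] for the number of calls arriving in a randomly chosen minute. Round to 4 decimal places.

For each component E[X²] = Var + (mean)², giving I: 15.1667; II: 1.66073; III: 7.5011; IV: 84.39.
Overall E[X²] = 0.11·15.1667 + 0.26·1.66073 + 0.37·7.5011 + 0.26·84.39 = 26.8169.

26.8169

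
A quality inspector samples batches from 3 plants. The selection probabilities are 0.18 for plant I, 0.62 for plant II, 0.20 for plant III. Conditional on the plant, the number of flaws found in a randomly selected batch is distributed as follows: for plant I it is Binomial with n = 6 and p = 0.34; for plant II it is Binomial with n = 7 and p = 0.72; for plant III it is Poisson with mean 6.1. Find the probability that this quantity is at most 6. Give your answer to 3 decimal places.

0.856

Conditional on each plant, P(X ≤ 6): I: 1; II: 0.899694; III: 0.590245.
By total probability, P(X ≤ 6) = 0.18·1 + 0.62·0.899694 + 0.2·0.590245 = 0.855859.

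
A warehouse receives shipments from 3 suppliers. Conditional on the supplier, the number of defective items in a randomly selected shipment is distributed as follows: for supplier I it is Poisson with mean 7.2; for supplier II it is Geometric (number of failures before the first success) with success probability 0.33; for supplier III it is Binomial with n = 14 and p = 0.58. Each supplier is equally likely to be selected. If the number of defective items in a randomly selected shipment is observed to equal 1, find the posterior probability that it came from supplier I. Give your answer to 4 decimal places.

0.0237

Likelihoods P(X=1 | ·): I: 0.00537542; II: 0.2211; III: 0.000102754.
Posterior ∝ prior × likelihood. Numerator for I: 0.333333·0.00537542 = 0.00179181.
Normalizing constant: 0.333333·0.00537542 + 0.333333·0.2211 + 0.333333·0.000102754 = 0.0755261.
P(I | observation) = 0.00179181 / 0.0755261 = 0.0237243.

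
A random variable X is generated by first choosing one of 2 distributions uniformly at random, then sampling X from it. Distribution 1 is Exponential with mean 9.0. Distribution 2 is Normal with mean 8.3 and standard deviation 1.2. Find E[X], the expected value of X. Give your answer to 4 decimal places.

8.6500

Component means — 1: 9; 2: 8.3.
E[X] = 0.5·9 + 0.5·8.3 = 8.65.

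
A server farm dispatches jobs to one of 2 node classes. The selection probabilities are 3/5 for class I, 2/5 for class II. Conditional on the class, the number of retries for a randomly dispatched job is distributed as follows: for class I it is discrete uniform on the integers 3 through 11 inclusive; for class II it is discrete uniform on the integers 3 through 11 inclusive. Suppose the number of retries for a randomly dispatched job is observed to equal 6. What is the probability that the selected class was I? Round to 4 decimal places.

Likelihoods P(X=6 | ·): I: 0.111111; II: 0.111111.
Posterior ∝ prior × likelihood. Numerator for I: 0.6·0.111111 = 0.0666667.
Normalizing constant: 0.6·0.111111 + 0.4·0.111111 = 0.111111.
P(I | observation) = 0.0666667 / 0.111111 = 0.6.

0.6000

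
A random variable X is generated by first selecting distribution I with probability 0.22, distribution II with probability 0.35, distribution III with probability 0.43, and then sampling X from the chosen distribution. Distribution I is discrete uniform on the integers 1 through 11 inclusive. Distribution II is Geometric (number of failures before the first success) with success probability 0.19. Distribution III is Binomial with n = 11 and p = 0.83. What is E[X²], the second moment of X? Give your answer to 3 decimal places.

60.845

For each component E[X²] = Var + (mean)², giving I: 46; II: 40.6122; III: 84.909.
Overall E[X²] = 0.22·46 + 0.35·40.6122 + 0.43·84.909 = 60.8451.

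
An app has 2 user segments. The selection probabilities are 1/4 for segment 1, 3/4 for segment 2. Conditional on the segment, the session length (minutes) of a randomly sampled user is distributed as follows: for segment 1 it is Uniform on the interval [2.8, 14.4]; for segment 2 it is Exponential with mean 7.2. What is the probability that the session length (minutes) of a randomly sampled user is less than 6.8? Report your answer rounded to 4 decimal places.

Conditional on each segment, P(X < 6.8): 1: 0.344828; 2: 0.611104.
By total probability, P(X < 6.8) = 0.25·0.344828 + 0.75·0.611104 = 0.544535.

0.5445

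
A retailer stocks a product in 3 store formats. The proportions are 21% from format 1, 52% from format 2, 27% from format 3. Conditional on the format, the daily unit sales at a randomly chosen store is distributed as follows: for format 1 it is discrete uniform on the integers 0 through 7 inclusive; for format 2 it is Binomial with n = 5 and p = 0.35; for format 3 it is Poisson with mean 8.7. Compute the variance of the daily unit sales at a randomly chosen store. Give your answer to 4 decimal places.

12.6923

Per component, 1: μ=3.5, E[X²]=17.5; 2: μ=1.75, E[X²]=4.2; 3: μ=8.7, E[X²]=84.39.
E[X] = 0.21·3.5 + 0.52·1.75 + 0.27·8.7 = 3.994.
E[X²] = 0.21·17.5 + 0.52·4.2 + 0.27·84.39 = 28.6443.
Var(X) = E[X²] − (E[X])² = 28.6443 − 15.952 = 12.6923.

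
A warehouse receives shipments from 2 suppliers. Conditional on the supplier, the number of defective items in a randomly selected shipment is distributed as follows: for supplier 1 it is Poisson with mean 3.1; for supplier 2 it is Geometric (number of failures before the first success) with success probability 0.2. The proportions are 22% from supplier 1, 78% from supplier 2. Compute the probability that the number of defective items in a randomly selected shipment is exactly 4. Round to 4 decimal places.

0.1020

Conditional on each supplier, P(X = 4): 1: 0.17335; 2: 0.08192.
By total probability, P(X = 4) = 0.22·0.17335 + 0.78·0.08192 = 0.102034.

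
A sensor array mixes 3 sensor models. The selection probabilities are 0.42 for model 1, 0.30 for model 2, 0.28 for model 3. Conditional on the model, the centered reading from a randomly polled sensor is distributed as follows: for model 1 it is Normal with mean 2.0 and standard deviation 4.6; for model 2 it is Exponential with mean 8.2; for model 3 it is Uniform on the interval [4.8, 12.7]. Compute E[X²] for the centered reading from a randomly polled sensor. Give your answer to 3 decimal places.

73.805

For each component E[X²] = Var + (mean)², giving 1: 25.16; 2: 134.48; 3: 81.7633.
Overall E[X²] = 0.42·25.16 + 0.3·134.48 + 0.28·81.7633 = 73.8049.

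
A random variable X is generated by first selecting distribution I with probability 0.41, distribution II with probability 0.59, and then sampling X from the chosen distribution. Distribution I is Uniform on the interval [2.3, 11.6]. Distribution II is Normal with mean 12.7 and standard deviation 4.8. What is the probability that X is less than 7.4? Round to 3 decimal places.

0.304

Conditional on each component, P(X < 7.4): I: 0.548387; II: 0.13476.
By total probability, P(X < 7.4) = 0.41·0.548387 + 0.59·0.13476 = 0.304347.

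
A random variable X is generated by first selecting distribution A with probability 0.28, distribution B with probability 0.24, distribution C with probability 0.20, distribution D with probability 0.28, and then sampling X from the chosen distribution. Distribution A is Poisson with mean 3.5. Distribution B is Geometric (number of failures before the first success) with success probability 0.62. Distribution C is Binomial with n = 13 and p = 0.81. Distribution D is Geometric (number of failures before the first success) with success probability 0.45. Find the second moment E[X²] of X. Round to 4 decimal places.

For each component E[X²] = Var + (mean)², giving A: 15.75; B: 1.3642; C: 112.882; D: 4.20988.
Overall E[X²] = 0.28·15.75 + 0.24·1.3642 + 0.2·112.882 + 0.28·4.20988 = 28.4925.

28.4925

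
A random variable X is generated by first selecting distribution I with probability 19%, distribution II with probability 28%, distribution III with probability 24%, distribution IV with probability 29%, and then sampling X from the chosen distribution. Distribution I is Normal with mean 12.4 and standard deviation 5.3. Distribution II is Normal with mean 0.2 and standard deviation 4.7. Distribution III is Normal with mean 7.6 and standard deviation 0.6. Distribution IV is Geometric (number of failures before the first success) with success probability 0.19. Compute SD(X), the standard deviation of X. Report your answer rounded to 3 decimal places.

Per component, I: μ=12.4, E[X²]=181.85; II: μ=0.2, E[X²]=22.13; III: μ=7.6, E[X²]=58.12; IV: μ=4.26316, E[X²]=40.6122.
E[X] = 0.19·12.4 + 0.28·0.2 + 0.24·7.6 + 0.29·4.26316 = 5.47232.
E[X²] = 0.19·181.85 + 0.28·22.13 + 0.24·58.12 + 0.29·40.6122 = 66.4742.
Var(X) = E[X²] − (E[X])² = 66.4742 − 29.9462 = 36.528.
SD(X) = √36.528 = 6.04384.

6.044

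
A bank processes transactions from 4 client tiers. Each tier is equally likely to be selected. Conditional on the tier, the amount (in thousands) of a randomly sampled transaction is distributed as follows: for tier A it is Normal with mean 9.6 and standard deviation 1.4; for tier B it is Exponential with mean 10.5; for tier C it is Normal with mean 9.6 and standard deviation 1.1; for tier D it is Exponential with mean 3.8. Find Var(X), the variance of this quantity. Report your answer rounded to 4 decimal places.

39.0769

Per component, A: μ=9.6, E[X²]=94.12; B: μ=10.5, E[X²]=220.5; C: μ=9.6, E[X²]=93.37; D: μ=3.8, E[X²]=28.88.
E[X] = 0.25·9.6 + 0.25·10.5 + 0.25·9.6 + 0.25·3.8 = 8.375.
E[X²] = 0.25·94.12 + 0.25·220.5 + 0.25·93.37 + 0.25·28.88 = 109.218.
Var(X) = E[X²] − (E[X])² = 109.218 − 70.1406 = 39.0769.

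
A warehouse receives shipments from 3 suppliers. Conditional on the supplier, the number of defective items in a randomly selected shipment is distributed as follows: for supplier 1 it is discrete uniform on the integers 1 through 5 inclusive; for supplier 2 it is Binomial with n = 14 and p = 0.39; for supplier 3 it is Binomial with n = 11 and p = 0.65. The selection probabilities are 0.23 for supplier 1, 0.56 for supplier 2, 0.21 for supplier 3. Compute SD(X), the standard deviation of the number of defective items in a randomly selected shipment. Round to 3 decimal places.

2.190

Per component, 1: μ=3, E[X²]=11; 2: μ=5.46, E[X²]=33.1422; 3: μ=7.15, E[X²]=53.625.
E[X] = 0.23·3 + 0.56·5.46 + 0.21·7.15 = 5.2491.
E[X²] = 0.23·11 + 0.56·33.1422 + 0.21·53.625 = 32.3509.
Var(X) = E[X²] − (E[X])² = 32.3509 − 27.5531 = 4.79783.
SD(X) = √4.79783 = 2.1904.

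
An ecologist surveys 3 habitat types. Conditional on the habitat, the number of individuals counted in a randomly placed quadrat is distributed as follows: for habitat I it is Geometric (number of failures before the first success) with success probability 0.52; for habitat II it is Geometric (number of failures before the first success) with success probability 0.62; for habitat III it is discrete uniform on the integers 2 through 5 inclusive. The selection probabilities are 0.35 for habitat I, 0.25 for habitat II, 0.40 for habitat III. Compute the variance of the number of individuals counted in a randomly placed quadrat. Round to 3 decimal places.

Per component, I: μ=0.923077, E[X²]=2.62722; II: μ=0.612903, E[X²]=1.3642; III: μ=3.5, E[X²]=13.5.
E[X] = 0.35·0.923077 + 0.25·0.612903 + 0.4·3.5 = 1.8763.
E[X²] = 0.35·2.62722 + 0.25·1.3642 + 0.4·13.5 = 6.66058.
Var(X) = E[X²] − (E[X])² = 6.66058 − 3.52051 = 3.14007.

3.140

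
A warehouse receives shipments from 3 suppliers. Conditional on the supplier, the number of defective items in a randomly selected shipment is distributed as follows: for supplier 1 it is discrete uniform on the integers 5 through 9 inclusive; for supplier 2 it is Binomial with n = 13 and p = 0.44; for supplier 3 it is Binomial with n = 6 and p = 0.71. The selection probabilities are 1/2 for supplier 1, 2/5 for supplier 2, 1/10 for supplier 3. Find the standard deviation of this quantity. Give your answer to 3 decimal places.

Per component, 1: μ=7, E[X²]=51; 2: μ=5.72, E[X²]=35.9216; 3: μ=4.26, E[X²]=19.383.
E[X] = 0.5·7 + 0.4·5.72 + 0.1·4.26 = 6.214.
E[X²] = 0.5·51 + 0.4·35.9216 + 0.1·19.383 = 41.8069.
Var(X) = E[X²] − (E[X])² = 41.8069 − 38.6138 = 3.19314.
SD(X) = √3.19314 = 1.78694.

1.787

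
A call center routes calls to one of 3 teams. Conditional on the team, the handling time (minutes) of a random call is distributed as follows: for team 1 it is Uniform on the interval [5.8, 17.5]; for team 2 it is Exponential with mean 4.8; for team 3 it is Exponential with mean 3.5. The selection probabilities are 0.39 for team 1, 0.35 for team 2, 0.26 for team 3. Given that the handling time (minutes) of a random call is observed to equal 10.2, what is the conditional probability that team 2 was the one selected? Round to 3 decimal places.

0.189

Likelihoods f(10.2 | ·): 1: 0.0854701; 2: 0.0248819; 3: 0.0154979.
Posterior ∝ prior × likelihood. Numerator for 2: 0.35·0.0248819 = 0.00870865.
Normalizing constant: 0.39·0.0854701 + 0.35·0.0248819 + 0.26·0.0154979 = 0.0460714.
P(2 | observation) = 0.00870865 / 0.0460714 = 0.189025.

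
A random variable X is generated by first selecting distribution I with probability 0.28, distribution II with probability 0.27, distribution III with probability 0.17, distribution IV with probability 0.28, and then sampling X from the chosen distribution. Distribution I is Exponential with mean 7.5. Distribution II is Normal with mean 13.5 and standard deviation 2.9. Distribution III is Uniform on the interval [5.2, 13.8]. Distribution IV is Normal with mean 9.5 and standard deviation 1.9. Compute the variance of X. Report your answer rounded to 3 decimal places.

Per component, I: μ=7.5, E[X²]=112.5; II: μ=13.5, E[X²]=190.66; III: μ=9.5, E[X²]=96.4133; IV: μ=9.5, E[X²]=93.86.
E[X] = 0.28·7.5 + 0.27·13.5 + 0.17·9.5 + 0.28·9.5 = 10.02.
E[X²] = 0.28·112.5 + 0.27·190.66 + 0.17·96.4133 + 0.28·93.86 = 125.649.
Var(X) = E[X²] − (E[X])² = 125.649 − 100.4 = 25.2489.

25.249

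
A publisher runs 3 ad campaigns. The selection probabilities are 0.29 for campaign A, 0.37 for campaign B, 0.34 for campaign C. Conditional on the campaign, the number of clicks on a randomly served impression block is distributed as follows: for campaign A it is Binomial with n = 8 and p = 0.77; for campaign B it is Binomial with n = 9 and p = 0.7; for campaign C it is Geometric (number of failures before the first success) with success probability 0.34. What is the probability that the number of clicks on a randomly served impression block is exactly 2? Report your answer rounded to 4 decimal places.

Conditional on each campaign, P(X = 2): A: 0.00245757; B: 0.00385787; C: 0.148104.
By total probability, P(X = 2) = 0.29·0.00245757 + 0.37·0.00385787 + 0.34·0.148104 = 0.0524955.

0.0525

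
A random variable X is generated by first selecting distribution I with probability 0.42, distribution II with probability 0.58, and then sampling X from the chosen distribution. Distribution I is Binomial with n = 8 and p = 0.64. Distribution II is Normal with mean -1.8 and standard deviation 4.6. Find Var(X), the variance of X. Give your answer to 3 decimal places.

24.712

Per component, I: μ=5.12, E[X²]=28.0576; II: μ=-1.8, E[X²]=24.4.
E[X] = 0.42·5.12 + 0.58·-1.8 = 1.1064.
E[X²] = 0.42·28.0576 + 0.58·24.4 = 25.9362.
Var(X) = E[X²] − (E[X])² = 25.9362 − 1.22412 = 24.7121.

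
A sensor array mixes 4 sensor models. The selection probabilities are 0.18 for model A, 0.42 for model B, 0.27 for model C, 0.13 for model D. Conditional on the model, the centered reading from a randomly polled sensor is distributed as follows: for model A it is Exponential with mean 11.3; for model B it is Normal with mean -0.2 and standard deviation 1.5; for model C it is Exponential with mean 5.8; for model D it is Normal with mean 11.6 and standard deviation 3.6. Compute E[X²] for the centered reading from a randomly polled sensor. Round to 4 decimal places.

For each component E[X²] = Var + (mean)², giving A: 255.38; B: 2.29; C: 67.28; D: 147.52.
Overall E[X²] = 0.18·255.38 + 0.42·2.29 + 0.27·67.28 + 0.13·147.52 = 84.2734.

84.2734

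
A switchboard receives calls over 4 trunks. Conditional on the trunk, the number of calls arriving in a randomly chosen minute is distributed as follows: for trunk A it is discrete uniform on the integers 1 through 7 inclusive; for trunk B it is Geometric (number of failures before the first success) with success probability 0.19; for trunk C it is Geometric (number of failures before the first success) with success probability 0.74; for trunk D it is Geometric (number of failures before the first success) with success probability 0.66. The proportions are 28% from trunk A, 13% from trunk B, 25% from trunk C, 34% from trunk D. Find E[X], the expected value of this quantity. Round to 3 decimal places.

Component means — A: 4; B: 4.26316; C: 0.351351; D: 0.515152.
E[X] = 0.28·4 + 0.13·4.26316 + 0.25·0.351351 + 0.34·0.515152 = 1.9372.

1.937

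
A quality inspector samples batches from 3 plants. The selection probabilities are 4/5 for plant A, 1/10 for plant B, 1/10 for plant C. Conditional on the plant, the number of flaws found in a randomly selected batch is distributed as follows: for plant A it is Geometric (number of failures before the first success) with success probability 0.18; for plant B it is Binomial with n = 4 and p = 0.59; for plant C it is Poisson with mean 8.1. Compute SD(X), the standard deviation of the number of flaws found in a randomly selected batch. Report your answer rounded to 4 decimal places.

4.7827

Per component, A: μ=4.55556, E[X²]=46.0617; B: μ=2.36, E[X²]=6.5372; C: μ=8.1, E[X²]=73.71.
E[X] = 0.8·4.55556 + 0.1·2.36 + 0.1·8.1 = 4.69044.
E[X²] = 0.8·46.0617 + 0.1·6.5372 + 0.1·73.71 = 44.8741.
Var(X) = E[X²] − (E[X])² = 44.8741 − 22.0003 = 22.8738.
SD(X) = √22.8738 = 4.78266.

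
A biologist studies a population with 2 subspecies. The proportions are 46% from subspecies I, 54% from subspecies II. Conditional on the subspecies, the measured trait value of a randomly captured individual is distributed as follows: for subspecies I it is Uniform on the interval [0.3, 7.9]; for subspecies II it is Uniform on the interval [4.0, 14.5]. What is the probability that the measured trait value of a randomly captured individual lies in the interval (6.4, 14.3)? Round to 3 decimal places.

0.497

Conditional on each subspecies, P(6.4 < X < 14.3): I: 0.197368; II: 0.752381.
By total probability, P(6.4 < X < 14.3) = 0.46·0.197368 + 0.54·0.752381 = 0.497075.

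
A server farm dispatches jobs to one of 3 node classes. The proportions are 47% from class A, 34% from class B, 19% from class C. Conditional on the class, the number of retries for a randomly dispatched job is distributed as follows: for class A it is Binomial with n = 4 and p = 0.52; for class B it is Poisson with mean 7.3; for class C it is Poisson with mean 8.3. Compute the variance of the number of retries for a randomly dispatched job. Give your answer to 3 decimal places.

Per component, A: μ=2.08, E[X²]=5.3248; B: μ=7.3, E[X²]=60.59; C: μ=8.3, E[X²]=77.19.
E[X] = 0.47·2.08 + 0.34·7.3 + 0.19·8.3 = 5.0366.
E[X²] = 0.47·5.3248 + 0.34·60.59 + 0.19·77.19 = 37.7694.
Var(X) = E[X²] − (E[X])² = 37.7694 − 25.3673 = 12.402.

12.402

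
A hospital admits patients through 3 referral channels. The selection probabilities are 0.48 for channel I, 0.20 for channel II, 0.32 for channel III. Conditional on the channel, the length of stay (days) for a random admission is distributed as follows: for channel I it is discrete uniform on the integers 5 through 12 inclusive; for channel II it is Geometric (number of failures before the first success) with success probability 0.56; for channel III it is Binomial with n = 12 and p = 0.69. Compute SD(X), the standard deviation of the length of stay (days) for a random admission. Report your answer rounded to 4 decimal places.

3.5968

Per component, I: μ=8.5, E[X²]=77.5; II: μ=0.785714, E[X²]=2.02041; III: μ=8.28, E[X²]=71.1252.
E[X] = 0.48·8.5 + 0.2·0.785714 + 0.32·8.28 = 6.88674.
E[X²] = 0.48·77.5 + 0.2·2.02041 + 0.32·71.1252 = 60.3641.
Var(X) = E[X²] − (E[X])² = 60.3641 − 47.4272 = 12.9369.
SD(X) = √12.9369 = 3.59679.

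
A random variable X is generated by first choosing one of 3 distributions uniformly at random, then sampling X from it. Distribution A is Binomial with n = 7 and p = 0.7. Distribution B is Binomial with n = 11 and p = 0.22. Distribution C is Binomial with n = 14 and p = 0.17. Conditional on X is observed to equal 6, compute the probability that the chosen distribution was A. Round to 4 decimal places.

Likelihoods P(X=6 | ·): A: 0.247063; B: 0.0151235; C: 0.0163258.
Posterior ∝ prior × likelihood. Numerator for A: 0.333333·0.247063 = 0.0823543.
Normalizing constant: 0.333333·0.247063 + 0.333333·0.0151235 + 0.333333·0.0163258 = 0.0928374.
P(A | observation) = 0.0823543 / 0.0928374 = 0.887081.

0.8871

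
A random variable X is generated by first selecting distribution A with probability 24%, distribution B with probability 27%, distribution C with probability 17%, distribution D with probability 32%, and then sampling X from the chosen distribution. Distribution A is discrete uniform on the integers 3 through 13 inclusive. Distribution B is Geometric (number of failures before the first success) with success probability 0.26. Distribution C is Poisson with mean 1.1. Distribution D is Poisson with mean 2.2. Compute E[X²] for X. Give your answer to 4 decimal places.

For each component E[X²] = Var + (mean)², giving A: 74; B: 19.0473; C: 2.31; D: 7.04.
Overall E[X²] = 0.24·74 + 0.27·19.0473 + 0.17·2.31 + 0.32·7.04 = 25.5483.

25.5483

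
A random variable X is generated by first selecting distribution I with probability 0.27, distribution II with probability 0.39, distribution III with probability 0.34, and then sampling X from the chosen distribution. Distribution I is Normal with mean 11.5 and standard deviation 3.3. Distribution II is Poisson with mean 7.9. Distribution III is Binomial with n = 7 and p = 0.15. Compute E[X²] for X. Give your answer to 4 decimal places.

66.7470

For each component E[X²] = Var + (mean)², giving I: 143.14; II: 70.31; III: 1.995.
Overall E[X²] = 0.27·143.14 + 0.39·70.31 + 0.34·1.995 = 66.747.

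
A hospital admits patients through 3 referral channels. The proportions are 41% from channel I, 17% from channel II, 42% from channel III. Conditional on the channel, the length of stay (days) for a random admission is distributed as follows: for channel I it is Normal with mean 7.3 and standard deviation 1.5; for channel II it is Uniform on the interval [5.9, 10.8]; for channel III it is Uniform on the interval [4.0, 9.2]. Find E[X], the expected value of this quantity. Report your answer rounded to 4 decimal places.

Component means — I: 7.3; II: 8.35; III: 6.6.
E[X] = 0.41·7.3 + 0.17·8.35 + 0.42·6.6 = 7.1845.

7.1845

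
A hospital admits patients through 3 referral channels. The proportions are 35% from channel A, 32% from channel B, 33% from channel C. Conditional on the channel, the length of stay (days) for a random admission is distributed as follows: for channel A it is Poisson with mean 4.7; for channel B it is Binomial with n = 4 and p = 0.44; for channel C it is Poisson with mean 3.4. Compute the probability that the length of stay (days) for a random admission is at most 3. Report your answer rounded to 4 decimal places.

Conditional on each channel, P(X ≤ 3): A: 0.309684; B: 0.962519; C: 0.558357.
By total probability, P(X ≤ 3) = 0.35·0.309684 + 0.32·0.962519 + 0.33·0.558357 = 0.600653.

0.6007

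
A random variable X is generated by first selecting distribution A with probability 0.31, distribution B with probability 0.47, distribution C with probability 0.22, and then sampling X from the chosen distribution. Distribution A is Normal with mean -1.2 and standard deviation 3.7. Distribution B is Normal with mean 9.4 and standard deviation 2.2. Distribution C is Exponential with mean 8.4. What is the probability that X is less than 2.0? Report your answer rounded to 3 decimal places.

Conditional on each component, P(X < 2.0): A: 0.806444; B: 0.000384614; C: 0.211872.
By total probability, P(X < 2.0) = 0.31·0.806444 + 0.47·0.000384614 + 0.22·0.211872 = 0.29679.

0.297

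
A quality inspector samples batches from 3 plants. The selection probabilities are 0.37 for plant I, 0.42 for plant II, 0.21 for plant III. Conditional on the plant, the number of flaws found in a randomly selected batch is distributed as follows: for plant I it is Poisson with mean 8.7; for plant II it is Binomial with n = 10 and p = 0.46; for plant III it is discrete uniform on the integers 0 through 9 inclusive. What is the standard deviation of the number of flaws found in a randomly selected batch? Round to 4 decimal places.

Per component, I: μ=8.7, E[X²]=84.39; II: μ=4.6, E[X²]=23.644; III: μ=4.5, E[X²]=28.5.
E[X] = 0.37·8.7 + 0.42·4.6 + 0.21·4.5 = 6.096.
E[X²] = 0.37·84.39 + 0.42·23.644 + 0.21·28.5 = 47.1398.
Var(X) = E[X²] − (E[X])² = 47.1398 − 37.1612 = 9.97856.
SD(X) = √9.97856 = 3.15889.

3.1589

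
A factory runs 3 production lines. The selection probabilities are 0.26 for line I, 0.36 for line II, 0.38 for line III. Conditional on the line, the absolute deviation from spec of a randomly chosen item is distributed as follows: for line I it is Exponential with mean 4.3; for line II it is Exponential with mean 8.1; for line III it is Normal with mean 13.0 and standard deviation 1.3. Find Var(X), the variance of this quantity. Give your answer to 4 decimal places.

41.1835

Per component, I: μ=4.3, E[X²]=36.98; II: μ=8.1, E[X²]=131.22; III: μ=13, E[X²]=170.69.
E[X] = 0.26·4.3 + 0.36·8.1 + 0.38·13 = 8.974.
E[X²] = 0.26·36.98 + 0.36·131.22 + 0.38·170.69 = 121.716.
Var(X) = E[X²] − (E[X])² = 121.716 − 80.5327 = 41.1835.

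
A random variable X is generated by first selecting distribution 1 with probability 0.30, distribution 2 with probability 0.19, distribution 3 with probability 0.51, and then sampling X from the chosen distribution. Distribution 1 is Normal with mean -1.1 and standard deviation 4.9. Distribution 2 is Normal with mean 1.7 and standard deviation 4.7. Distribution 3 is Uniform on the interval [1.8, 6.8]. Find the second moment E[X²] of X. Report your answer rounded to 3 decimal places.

22.805

For each component E[X²] = Var + (mean)², giving 1: 25.22; 2: 24.98; 3: 20.5733.
Overall E[X²] = 0.3·25.22 + 0.19·24.98 + 0.51·20.5733 = 22.8046.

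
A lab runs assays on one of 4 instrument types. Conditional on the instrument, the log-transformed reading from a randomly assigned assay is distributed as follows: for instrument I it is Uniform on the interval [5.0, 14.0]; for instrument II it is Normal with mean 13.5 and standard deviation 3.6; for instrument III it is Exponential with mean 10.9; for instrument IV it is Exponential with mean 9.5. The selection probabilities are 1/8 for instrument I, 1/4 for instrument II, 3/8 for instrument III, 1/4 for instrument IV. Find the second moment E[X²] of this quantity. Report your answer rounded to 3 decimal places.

For each component E[X²] = Var + (mean)², giving I: 97; II: 195.21; III: 237.62; IV: 180.5.
Overall E[X²] = 0.125·97 + 0.25·195.21 + 0.375·237.62 + 0.25·180.5 = 195.16.

195.160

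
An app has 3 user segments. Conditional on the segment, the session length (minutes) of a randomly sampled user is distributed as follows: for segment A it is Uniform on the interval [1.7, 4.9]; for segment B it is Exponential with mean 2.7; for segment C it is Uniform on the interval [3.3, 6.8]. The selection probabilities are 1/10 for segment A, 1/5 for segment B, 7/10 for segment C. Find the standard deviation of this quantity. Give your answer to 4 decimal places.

1.8035

Per component, A: μ=3.3, E[X²]=11.7433; B: μ=2.7, E[X²]=14.58; C: μ=5.05, E[X²]=26.5233.
E[X] = 0.1·3.3 + 0.2·2.7 + 0.7·5.05 = 4.405.
E[X²] = 0.1·11.7433 + 0.2·14.58 + 0.7·26.5233 = 22.6567.
Var(X) = E[X²] − (E[X])² = 22.6567 − 19.404 = 3.25264.
SD(X) = √3.25264 = 1.80351.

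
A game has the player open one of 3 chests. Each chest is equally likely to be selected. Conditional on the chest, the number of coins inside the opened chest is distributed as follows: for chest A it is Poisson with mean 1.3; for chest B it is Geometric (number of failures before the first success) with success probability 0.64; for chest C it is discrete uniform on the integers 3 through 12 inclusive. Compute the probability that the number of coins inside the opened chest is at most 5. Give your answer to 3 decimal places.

0.765

Conditional on each chest, P(X ≤ 5): A: 0.997769; B: 0.997823; C: 0.3.
By total probability, P(X ≤ 5) = 0.333333·0.997769 + 0.333333·0.997823 + 0.333333·0.3 = 0.765198.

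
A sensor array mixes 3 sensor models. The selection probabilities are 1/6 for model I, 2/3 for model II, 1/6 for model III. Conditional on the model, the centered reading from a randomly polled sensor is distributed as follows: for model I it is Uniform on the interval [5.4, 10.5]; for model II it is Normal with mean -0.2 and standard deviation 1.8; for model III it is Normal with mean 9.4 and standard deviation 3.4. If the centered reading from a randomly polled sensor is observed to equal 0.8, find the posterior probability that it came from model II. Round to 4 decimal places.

Likelihoods f(0.8 | ·): I: 0; II: 0.18994; III: 0.00478784.
Posterior ∝ prior × likelihood. Numerator for II: 0.666667·0.18994 = 0.126627.
Normalizing constant: 0.166667·0 + 0.666667·0.18994 + 0.166667·0.00478784 = 0.127425.
P(II | observation) = 0.126627 / 0.127425 = 0.993738.

0.9937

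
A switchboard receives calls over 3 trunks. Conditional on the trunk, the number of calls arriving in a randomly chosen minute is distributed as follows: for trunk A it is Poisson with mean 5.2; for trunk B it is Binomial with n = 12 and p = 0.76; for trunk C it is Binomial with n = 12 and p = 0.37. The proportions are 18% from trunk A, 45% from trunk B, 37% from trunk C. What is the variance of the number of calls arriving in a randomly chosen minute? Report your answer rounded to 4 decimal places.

Per component, A: μ=5.2, E[X²]=32.24; B: μ=9.12, E[X²]=85.3632; C: μ=4.44, E[X²]=22.5108.
E[X] = 0.18·5.2 + 0.45·9.12 + 0.37·4.44 = 6.6828.
E[X²] = 0.18·32.24 + 0.45·85.3632 + 0.37·22.5108 = 52.5456.
Var(X) = E[X²] − (E[X])² = 52.5456 − 44.6598 = 7.88582.

7.8858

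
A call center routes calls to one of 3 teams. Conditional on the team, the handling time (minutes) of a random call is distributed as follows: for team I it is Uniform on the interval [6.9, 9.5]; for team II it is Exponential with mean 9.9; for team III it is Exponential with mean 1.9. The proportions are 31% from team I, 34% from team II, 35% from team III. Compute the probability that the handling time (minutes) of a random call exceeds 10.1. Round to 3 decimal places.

Conditional on each team, P(X > 10.1): I: 0; II: 0.360522; III: 0.0049134.
By total probability, P(X > 10.1) = 0.31·0 + 0.34·0.360522 + 0.35·0.0049134 = 0.124297.

0.124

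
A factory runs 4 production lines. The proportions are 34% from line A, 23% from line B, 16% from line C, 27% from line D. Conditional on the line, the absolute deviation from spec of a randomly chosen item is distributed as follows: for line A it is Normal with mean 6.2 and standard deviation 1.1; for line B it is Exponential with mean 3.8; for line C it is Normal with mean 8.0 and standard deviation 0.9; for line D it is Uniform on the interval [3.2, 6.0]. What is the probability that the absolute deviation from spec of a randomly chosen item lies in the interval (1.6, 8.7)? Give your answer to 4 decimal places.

0.8588

Conditional on each line, P(1.6 < X < 8.7): A: 0.988464; B: 0.555036; C: 0.78165; D: 1.
By total probability, P(1.6 < X < 8.7) = 0.34·0.988464 + 0.23·0.555036 + 0.16·0.78165 + 0.27·1 = 0.8588.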